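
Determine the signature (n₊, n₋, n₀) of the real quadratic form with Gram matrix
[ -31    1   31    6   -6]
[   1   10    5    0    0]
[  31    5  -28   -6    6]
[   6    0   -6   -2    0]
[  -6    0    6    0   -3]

step 0: pivot -31 → sign −
step 1: pivot 311/31 → sign +
step 2: pivot -183/311 → sign −
step 3: pivot -50/61 → sign −
step 4: pivot -3/25 → sign −
signature = (1, 4, 0)

Answer: (1, 4, 0)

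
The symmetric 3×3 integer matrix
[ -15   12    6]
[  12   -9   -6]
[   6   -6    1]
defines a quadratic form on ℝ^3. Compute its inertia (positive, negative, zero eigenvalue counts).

Answer: (2, 1, 0)

Derivation:
step 0: pivot -15 → sign −
step 1: pivot 3/5 → sign +
step 2: pivot 1 → sign +
signature = (2, 1, 0)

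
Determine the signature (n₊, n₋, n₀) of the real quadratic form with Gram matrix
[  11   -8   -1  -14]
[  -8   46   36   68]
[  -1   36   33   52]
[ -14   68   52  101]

step 0: pivot 11 → sign +
step 1: pivot 442/11 → sign +
step 2: pivot 430/221 → sign +
step 3: pivot -3/215 → sign −
signature = (3, 1, 0)

Answer: (3, 1, 0)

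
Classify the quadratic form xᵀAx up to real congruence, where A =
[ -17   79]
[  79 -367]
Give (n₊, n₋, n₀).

step 0: pivot -17 → sign −
step 1: pivot 2/17 → sign +
signature = (1, 1, 0)

Answer: (1, 1, 0)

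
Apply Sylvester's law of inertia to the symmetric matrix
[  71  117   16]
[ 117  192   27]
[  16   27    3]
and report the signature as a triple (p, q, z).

step 0: pivot 71 → sign +
step 1: pivot -57/71 → sign −
step 2: pivot -2/19 → sign −
signature = (1, 2, 0)

Answer: (1, 2, 0)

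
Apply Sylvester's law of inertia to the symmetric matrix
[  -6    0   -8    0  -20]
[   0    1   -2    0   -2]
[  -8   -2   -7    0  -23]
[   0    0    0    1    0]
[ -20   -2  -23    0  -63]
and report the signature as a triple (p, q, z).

Answer: (2, 2, 1)

Derivation:
step 0: pivot -6 → sign −
step 1: pivot 1 → sign +
step 2: pivot -1/3 → sign −
step 3: pivot 1 → sign +
step 4: row/col 4 already zero → sign 0
signature = (2, 2, 1)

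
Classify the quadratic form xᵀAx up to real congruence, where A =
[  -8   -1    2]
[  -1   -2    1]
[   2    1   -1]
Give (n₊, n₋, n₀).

step 0: pivot -8 → sign −
step 1: pivot -15/8 → sign −
step 2: pivot -1/5 → sign −
signature = (0, 3, 0)

Answer: (0, 3, 0)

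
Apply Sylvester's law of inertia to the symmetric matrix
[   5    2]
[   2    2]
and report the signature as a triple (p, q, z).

step 0: pivot 5 → sign +
step 1: pivot 6/5 → sign +
signature = (2, 0, 0)

Answer: (2, 0, 0)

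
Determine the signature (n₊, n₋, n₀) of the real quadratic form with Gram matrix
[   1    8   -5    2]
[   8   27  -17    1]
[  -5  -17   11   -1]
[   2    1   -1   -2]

step 0: pivot 1 → sign +
step 1: pivot -37 → sign −
step 2: pivot 11/37 → sign +
step 3: pivot -3/11 → sign −
signature = (2, 2, 0)

Answer: (2, 2, 0)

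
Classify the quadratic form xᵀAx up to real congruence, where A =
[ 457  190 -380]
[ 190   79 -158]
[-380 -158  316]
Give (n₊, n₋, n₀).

step 0: pivot 457 → sign +
step 1: pivot 3/457 → sign +
step 2: row/col 2 already zero → sign 0
signature = (2, 0, 1)

Answer: (2, 0, 1)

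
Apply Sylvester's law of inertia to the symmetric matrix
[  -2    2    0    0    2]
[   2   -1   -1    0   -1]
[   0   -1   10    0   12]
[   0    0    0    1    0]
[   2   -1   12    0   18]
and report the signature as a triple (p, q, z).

Answer: (4, 1, 0)

Derivation:
step 0: pivot -2 → sign −
step 1: pivot 1 → sign +
step 2: pivot 9 → sign +
step 3: pivot 1 → sign +
step 4: pivot 2/9 → sign +
signature = (4, 1, 0)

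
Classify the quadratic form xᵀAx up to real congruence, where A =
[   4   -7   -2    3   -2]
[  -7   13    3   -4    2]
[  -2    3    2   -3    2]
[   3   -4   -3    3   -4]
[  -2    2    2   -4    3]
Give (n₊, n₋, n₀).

Answer: (3, 2, 0)

Derivation:
step 0: pivot 4 → sign +
step 1: pivot 3/4 → sign +
step 2: pivot 2/3 → sign +
step 3: pivot -2 → sign −
step 4: pivot -1 → sign −
signature = (3, 2, 0)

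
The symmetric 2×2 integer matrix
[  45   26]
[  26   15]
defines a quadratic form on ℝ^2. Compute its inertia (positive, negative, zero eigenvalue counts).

step 0: pivot 45 → sign +
step 1: pivot -1/45 → sign −
signature = (1, 1, 0)

Answer: (1, 1, 0)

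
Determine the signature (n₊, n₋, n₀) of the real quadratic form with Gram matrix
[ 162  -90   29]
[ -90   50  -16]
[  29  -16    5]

step 0: pivot 162 → sign +
step 1: pivot -31/162 → sign −
step 2: pivot 2/31 → sign +
signature = (2, 1, 0)

Answer: (2, 1, 0)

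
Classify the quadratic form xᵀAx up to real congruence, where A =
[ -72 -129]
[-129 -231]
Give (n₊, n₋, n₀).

step 0: pivot -72 → sign −
step 1: pivot 1/8 → sign +
signature = (1, 1, 0)

Answer: (1, 1, 0)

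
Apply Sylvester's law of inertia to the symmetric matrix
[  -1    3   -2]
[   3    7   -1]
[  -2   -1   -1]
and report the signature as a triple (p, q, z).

step 0: pivot -1 → sign −
step 1: pivot 16 → sign +
step 2: pivot -1/16 → sign −
signature = (1, 2, 0)

Answer: (1, 2, 0)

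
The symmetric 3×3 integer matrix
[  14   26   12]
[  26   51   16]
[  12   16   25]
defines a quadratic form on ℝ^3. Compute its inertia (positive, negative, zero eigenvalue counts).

step 0: pivot 14 → sign +
step 1: pivot 19/7 → sign +
step 2: pivot 3/19 → sign +
signature = (3, 0, 0)

Answer: (3, 0, 0)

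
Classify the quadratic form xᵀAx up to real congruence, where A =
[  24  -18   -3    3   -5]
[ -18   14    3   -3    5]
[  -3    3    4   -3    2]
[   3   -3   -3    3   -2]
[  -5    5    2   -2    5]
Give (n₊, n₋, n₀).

step 0: pivot 24 → sign +
step 1: pivot 1/2 → sign +
step 2: pivot 5/2 → sign +
step 3: pivot 3/5 → sign +
step 4: pivot 2/3 → sign +
signature = (5, 0, 0)

Answer: (5, 0, 0)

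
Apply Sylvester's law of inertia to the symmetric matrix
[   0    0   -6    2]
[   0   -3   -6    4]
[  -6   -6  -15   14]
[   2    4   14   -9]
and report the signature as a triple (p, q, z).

step 0: pivot -3 → sign −
step 1: pivot -3 → sign −
step 2: pivot 12 → sign +
step 3: row/col 3 already zero → sign 0
signature = (1, 2, 1)

Answer: (1, 2, 1)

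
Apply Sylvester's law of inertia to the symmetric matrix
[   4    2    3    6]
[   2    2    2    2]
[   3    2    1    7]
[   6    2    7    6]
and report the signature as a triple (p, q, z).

Answer: (3, 1, 0)

Derivation:
step 0: pivot 4 → sign +
step 1: pivot 1 → sign +
step 2: pivot -3/2 → sign −
step 3: pivot 2 → sign +
signature = (3, 1, 0)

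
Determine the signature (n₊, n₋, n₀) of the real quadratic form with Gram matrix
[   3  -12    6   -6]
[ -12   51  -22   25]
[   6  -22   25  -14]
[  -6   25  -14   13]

step 0: pivot 3 → sign +
step 1: pivot 3 → sign +
step 2: pivot 35/3 → sign +
step 3: pivot 2/35 → sign +
signature = (4, 0, 0)

Answer: (4, 0, 0)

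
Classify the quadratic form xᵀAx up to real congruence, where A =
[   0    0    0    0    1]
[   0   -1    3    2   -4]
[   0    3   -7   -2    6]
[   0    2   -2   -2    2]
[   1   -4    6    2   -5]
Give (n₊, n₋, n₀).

Answer: (2, 3, 0)

Derivation:
step 0: pivot -1 → sign −
step 1: pivot 2 → sign +
step 2: pivot -6 → sign −
step 3: pivot -1 → sign −
step 4: pivot 1 → sign +
signature = (2, 3, 0)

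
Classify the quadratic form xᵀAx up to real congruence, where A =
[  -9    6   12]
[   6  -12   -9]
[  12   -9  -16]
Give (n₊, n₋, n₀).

Answer: (1, 2, 0)

Derivation:
step 0: pivot -9 → sign −
step 1: pivot -8 → sign −
step 2: pivot 1/8 → sign +
signature = (1, 2, 0)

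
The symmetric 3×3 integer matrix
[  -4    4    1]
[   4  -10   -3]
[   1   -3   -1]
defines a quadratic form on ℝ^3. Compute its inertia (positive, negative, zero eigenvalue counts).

step 0: pivot -4 → sign −
step 1: pivot -6 → sign −
step 2: pivot -1/12 → sign −
signature = (0, 3, 0)

Answer: (0, 3, 0)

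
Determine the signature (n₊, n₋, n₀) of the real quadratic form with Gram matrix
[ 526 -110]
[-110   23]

step 0: pivot 526 → sign +
step 1: pivot -1/263 → sign −
signature = (1, 1, 0)

Answer: (1, 1, 0)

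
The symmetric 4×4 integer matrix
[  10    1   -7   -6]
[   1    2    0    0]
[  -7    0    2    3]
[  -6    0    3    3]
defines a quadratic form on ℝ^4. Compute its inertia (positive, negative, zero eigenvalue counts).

step 0: pivot 10 → sign +
step 1: pivot 19/10 → sign +
step 2: pivot -60/19 → sign −
step 3: pivot -3/20 → sign −
signature = (2, 2, 0)

Answer: (2, 2, 0)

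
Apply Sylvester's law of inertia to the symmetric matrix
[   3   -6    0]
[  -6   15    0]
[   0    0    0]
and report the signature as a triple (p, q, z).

step 0: pivot 3 → sign +
step 1: pivot 3 → sign +
step 2: row/col 2 already zero → sign 0
signature = (2, 0, 1)

Answer: (2, 0, 1)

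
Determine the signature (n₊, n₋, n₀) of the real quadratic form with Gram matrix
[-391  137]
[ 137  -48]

step 0: pivot -391 → sign −
step 1: pivot 1/391 → sign +
signature = (1, 1, 0)

Answer: (1, 1, 0)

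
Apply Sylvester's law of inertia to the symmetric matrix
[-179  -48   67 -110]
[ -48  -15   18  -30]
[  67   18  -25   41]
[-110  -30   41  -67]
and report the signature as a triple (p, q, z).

Answer: (2, 2, 0)

Derivation:
step 0: pivot -179 → sign −
step 1: pivot -381/179 → sign −
step 2: pivot 10/127 → sign +
step 3: pivot 3/10 → sign +
signature = (2, 2, 0)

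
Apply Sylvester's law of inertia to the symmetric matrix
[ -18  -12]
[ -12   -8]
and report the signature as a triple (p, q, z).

step 0: pivot -18 → sign −
step 1: row/col 1 already zero → sign 0
signature = (0, 1, 1)

Answer: (0, 1, 1)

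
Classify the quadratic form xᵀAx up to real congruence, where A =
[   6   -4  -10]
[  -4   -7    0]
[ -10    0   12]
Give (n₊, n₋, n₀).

step 0: pivot 6 → sign +
step 1: pivot -29/3 → sign −
step 2: pivot -2/29 → sign −
signature = (1, 2, 0)

Answer: (1, 2, 0)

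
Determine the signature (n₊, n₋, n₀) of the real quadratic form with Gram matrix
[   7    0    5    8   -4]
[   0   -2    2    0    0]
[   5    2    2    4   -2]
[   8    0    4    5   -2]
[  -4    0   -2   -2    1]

Answer: (3, 2, 0)

Derivation:
step 0: pivot 7 → sign +
step 1: pivot -2 → sign −
step 2: pivot 3/7 → sign +
step 3: pivot -11 → sign −
step 4: pivot 3/11 → sign +
signature = (3, 2, 0)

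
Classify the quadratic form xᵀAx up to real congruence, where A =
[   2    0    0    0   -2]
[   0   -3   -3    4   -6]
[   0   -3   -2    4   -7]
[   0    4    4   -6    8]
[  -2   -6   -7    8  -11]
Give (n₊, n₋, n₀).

step 0: pivot 2 → sign +
step 1: pivot -3 → sign −
step 2: pivot 1 → sign +
step 3: pivot -2/3 → sign −
step 4: pivot -2 → sign −
signature = (2, 3, 0)

Answer: (2, 3, 0)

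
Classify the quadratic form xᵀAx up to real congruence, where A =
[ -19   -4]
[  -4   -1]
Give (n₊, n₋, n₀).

step 0: pivot -19 → sign −
step 1: pivot -3/19 → sign −
signature = (0, 2, 0)

Answer: (0, 2, 0)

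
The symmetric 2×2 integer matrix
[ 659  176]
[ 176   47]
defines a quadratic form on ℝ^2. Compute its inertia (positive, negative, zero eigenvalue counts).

Answer: (1, 1, 0)

Derivation:
step 0: pivot 659 → sign +
step 1: pivot -3/659 → sign −
signature = (1, 1, 0)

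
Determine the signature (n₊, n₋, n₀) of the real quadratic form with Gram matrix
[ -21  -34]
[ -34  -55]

Answer: (1, 1, 0)

Derivation:
step 0: pivot -21 → sign −
step 1: pivot 1/21 → sign +
signature = (1, 1, 0)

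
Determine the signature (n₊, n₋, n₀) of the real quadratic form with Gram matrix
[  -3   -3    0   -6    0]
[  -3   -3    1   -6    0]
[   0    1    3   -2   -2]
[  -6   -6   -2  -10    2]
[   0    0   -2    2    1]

step 0: pivot -3 → sign −
step 1: pivot 3 → sign +
step 2: pivot -1/3 → sign −
step 3: pivot 2 → sign +
step 4: pivot -1 → sign −
signature = (2, 3, 0)

Answer: (2, 3, 0)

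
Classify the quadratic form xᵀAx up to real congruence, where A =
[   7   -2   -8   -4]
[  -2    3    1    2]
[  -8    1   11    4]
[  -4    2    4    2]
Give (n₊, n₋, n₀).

Answer: (3, 1, 0)

Derivation:
step 0: pivot 7 → sign +
step 1: pivot 17/7 → sign +
step 2: pivot 20/17 → sign +
step 3: pivot -3/5 → sign −
signature = (3, 1, 0)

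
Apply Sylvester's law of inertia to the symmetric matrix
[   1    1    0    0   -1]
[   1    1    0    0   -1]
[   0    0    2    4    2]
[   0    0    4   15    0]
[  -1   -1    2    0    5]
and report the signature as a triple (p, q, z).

Answer: (3, 1, 1)

Derivation:
step 0: pivot 1 → sign +
step 1: pivot 2 → sign +
step 2: pivot 7 → sign +
step 3: pivot -2/7 → sign −
step 4: row/col 4 already zero → sign 0
signature = (3, 1, 1)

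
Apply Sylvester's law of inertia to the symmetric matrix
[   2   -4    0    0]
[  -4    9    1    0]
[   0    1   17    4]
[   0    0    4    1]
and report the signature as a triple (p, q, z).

Answer: (3, 0, 1)

Derivation:
step 0: pivot 2 → sign +
step 1: pivot 1 → sign +
step 2: pivot 16 → sign +
step 3: row/col 3 already zero → sign 0
signature = (3, 0, 1)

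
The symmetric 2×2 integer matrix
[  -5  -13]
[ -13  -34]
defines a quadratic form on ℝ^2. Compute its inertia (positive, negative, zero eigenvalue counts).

step 0: pivot -5 → sign −
step 1: pivot -1/5 → sign −
signature = (0, 2, 0)

Answer: (0, 2, 0)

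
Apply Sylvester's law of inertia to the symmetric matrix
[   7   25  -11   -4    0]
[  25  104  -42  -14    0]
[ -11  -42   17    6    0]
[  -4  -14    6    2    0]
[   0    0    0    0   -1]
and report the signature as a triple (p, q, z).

step 0: pivot 7 → sign +
step 1: pivot 103/7 → sign +
step 2: pivot -81/103 → sign −
step 3: pivot -2/9 → sign −
step 4: pivot -1 → sign −
signature = (2, 3, 0)

Answer: (2, 3, 0)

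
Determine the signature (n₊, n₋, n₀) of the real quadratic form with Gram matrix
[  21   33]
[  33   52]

Answer: (2, 0, 0)

Derivation:
step 0: pivot 21 → sign +
step 1: pivot 1/7 → sign +
signature = (2, 0, 0)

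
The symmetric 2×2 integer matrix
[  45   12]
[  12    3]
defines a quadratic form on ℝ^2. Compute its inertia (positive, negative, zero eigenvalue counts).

step 0: pivot 45 → sign +
step 1: pivot -1/5 → sign −
signature = (1, 1, 0)

Answer: (1, 1, 0)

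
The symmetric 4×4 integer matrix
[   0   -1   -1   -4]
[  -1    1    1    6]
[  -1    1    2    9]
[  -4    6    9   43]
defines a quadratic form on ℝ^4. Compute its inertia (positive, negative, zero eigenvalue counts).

step 0: pivot 1 → sign +
step 1: pivot -1 → sign −
step 2: pivot 1 → sign +
step 3: pivot 2 → sign +
signature = (3, 1, 0)

Answer: (3, 1, 0)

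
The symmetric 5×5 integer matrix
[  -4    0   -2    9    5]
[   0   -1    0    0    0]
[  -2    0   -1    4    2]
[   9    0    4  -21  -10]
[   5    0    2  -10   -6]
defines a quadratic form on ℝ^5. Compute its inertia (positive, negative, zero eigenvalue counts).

Answer: (1, 4, 0)

Derivation:
step 0: pivot -4 → sign −
step 1: pivot -1 → sign −
step 2: pivot -3/4 → sign −
step 3: pivot 1/3 → sign +
step 4: pivot -3 → sign −
signature = (1, 4, 0)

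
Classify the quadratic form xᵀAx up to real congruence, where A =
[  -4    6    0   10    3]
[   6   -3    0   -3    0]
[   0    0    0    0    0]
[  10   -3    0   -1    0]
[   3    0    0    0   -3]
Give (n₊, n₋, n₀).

step 0: pivot -4 → sign −
step 1: pivot 6 → sign +
step 2: pivot -33/8 → sign −
step 3: pivot 6/11 → sign +
step 4: row/col 4 already zero → sign 0
signature = (2, 2, 1)

Answer: (2, 2, 1)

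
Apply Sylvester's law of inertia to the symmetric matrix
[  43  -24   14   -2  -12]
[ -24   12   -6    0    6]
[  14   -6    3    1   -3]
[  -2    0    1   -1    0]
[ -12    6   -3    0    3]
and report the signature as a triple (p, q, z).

Answer: (2, 2, 1)

Derivation:
step 0: pivot 43 → sign +
step 1: pivot -60/43 → sign −
step 2: pivot 4/5 → sign +
step 3: pivot -1/4 → sign −
step 4: row/col 4 already zero → sign 0
signature = (2, 2, 1)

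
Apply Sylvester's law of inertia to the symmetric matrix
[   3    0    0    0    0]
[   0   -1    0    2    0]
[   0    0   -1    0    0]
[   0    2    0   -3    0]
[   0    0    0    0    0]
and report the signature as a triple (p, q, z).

Answer: (2, 2, 1)

Derivation:
step 0: pivot 3 → sign +
step 1: pivot -1 → sign −
step 2: pivot -1 → sign −
step 3: pivot 1 → sign +
step 4: row/col 4 already zero → sign 0
signature = (2, 2, 1)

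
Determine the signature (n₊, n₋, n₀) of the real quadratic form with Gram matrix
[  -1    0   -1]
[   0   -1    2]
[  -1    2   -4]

step 0: pivot -1 → sign −
step 1: pivot -1 → sign −
step 2: pivot 1 → sign +
signature = (1, 2, 0)

Answer: (1, 2, 0)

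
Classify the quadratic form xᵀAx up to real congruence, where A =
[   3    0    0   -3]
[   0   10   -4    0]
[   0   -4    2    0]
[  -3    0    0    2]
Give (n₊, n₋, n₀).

step 0: pivot 3 → sign +
step 1: pivot 10 → sign +
step 2: pivot 2/5 → sign +
step 3: pivot -1 → sign −
signature = (3, 1, 0)

Answer: (3, 1, 0)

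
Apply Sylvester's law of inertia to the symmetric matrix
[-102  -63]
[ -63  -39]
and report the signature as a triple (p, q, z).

Answer: (0, 2, 0)

Derivation:
step 0: pivot -102 → sign −
step 1: pivot -3/34 → sign −
signature = (0, 2, 0)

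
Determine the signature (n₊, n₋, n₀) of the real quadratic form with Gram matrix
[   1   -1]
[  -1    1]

Answer: (1, 0, 1)

Derivation:
step 0: pivot 1 → sign +
step 1: row/col 1 already zero → sign 0
signature = (1, 0, 1)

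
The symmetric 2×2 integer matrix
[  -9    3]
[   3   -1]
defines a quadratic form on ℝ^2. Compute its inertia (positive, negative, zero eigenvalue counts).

Answer: (0, 1, 1)

Derivation:
step 0: pivot -9 → sign −
step 1: row/col 1 already zero → sign 0
signature = (0, 1, 1)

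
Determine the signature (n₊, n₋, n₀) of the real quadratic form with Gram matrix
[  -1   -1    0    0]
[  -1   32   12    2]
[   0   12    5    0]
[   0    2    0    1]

Answer: (3, 1, 0)

Derivation:
step 0: pivot -1 → sign −
step 1: pivot 33 → sign +
step 2: pivot 7/11 → sign +
step 3: pivot 1/21 → sign +
signature = (3, 1, 0)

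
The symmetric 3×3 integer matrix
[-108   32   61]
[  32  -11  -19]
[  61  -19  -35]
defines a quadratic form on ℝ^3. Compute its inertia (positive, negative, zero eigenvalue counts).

Answer: (1, 2, 0)

Derivation:
step 0: pivot -108 → sign −
step 1: pivot -41/27 → sign −
step 2: pivot 3/164 → sign +
signature = (1, 2, 0)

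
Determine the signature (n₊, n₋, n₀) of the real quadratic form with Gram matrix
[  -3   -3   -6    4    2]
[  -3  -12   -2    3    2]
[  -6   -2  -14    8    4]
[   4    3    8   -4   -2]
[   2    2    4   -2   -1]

step 0: pivot -3 → sign −
step 1: pivot -9 → sign −
step 2: pivot -2/9 → sign −
step 3: pivot 7/3 → sign +
step 4: pivot 1/7 → sign +
signature = (2, 3, 0)

Answer: (2, 3, 0)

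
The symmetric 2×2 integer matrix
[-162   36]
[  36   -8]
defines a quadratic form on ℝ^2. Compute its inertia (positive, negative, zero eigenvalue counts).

step 0: pivot -162 → sign −
step 1: row/col 1 already zero → sign 0
signature = (0, 1, 1)

Answer: (0, 1, 1)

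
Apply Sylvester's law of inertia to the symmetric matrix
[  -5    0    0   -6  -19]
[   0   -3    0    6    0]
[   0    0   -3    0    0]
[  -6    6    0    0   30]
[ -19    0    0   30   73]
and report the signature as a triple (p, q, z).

step 0: pivot -5 → sign −
step 1: pivot -3 → sign −
step 2: pivot -3 → sign −
step 3: pivot 96/5 → sign +
step 4: row/col 4 already zero → sign 0
signature = (1, 3, 1)

Answer: (1, 3, 1)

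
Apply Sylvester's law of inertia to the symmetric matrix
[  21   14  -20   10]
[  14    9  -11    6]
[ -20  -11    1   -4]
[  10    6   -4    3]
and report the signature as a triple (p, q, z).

Answer: (1, 2, 1)

Derivation:
step 0: pivot 21 → sign +
step 1: pivot -1/3 → sign −
step 2: pivot -12/7 → sign −
step 3: row/col 3 already zero → sign 0
signature = (1, 2, 1)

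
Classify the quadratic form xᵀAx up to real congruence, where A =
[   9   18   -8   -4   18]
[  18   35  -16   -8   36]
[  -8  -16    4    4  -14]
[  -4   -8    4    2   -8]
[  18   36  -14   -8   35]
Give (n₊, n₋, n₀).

Answer: (2, 2, 1)

Derivation:
step 0: pivot 9 → sign +
step 1: pivot -1 → sign −
step 2: pivot -28/9 → sign −
step 3: pivot 2/7 → sign +
step 4: row/col 4 already zero → sign 0
signature = (2, 2, 1)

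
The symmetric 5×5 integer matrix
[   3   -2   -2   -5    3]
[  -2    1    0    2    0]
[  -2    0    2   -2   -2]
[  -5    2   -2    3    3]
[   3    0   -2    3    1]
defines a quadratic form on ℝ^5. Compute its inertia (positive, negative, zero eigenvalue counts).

Answer: (2, 2, 1)

Derivation:
step 0: pivot 3 → sign +
step 1: pivot -1/3 → sign −
step 2: pivot 6 → sign +
step 3: pivot -2/3 → sign −
step 4: row/col 4 already zero → sign 0
signature = (2, 2, 1)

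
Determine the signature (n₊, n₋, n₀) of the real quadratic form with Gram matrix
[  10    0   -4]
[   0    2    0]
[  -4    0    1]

Answer: (2, 1, 0)

Derivation:
step 0: pivot 10 → sign +
step 1: pivot 2 → sign +
step 2: pivot -3/5 → sign −
signature = (2, 1, 0)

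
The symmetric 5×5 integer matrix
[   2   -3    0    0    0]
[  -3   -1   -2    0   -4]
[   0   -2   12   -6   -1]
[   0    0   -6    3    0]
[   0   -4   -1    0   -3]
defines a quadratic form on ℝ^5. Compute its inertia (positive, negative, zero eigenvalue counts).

step 0: pivot 2 → sign +
step 1: pivot -11/2 → sign −
step 2: pivot 140/11 → sign +
step 3: pivot 6/35 → sign +
step 4: pivot -3/8 → sign −
signature = (3, 2, 0)

Answer: (3, 2, 0)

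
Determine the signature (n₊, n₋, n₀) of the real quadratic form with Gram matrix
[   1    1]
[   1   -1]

Answer: (1, 1, 0)

Derivation:
step 0: pivot 1 → sign +
step 1: pivot -2 → sign −
signature = (1, 1, 0)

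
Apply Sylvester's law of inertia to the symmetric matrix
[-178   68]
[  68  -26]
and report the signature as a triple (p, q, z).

Answer: (0, 2, 0)

Derivation:
step 0: pivot -178 → sign −
step 1: pivot -2/89 → sign −
signature = (0, 2, 0)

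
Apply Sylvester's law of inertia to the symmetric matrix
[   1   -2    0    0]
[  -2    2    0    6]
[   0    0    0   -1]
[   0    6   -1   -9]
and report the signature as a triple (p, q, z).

step 0: pivot 1 → sign +
step 1: pivot -2 → sign −
step 2: pivot 9 → sign +
step 3: pivot -1/9 → sign −
signature = (2, 2, 0)

Answer: (2, 2, 0)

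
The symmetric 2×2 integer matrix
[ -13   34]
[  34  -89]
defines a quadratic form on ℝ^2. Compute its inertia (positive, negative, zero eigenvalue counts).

Answer: (0, 2, 0)

Derivation:
step 0: pivot -13 → sign −
step 1: pivot -1/13 → sign −
signature = (0, 2, 0)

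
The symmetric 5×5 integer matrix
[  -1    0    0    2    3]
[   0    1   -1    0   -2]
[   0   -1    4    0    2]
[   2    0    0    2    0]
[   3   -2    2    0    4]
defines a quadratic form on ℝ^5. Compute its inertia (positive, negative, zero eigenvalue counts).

step 0: pivot -1 → sign −
step 1: pivot 1 → sign +
step 2: pivot 3 → sign +
step 3: pivot 6 → sign +
step 4: pivot 3 → sign +
signature = (4, 1, 0)

Answer: (4, 1, 0)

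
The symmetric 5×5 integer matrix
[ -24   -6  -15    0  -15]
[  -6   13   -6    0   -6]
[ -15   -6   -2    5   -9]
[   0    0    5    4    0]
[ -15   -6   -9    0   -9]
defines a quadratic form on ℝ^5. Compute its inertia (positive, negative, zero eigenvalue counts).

Answer: (4, 1, 0)

Derivation:
step 0: pivot -24 → sign −
step 1: pivot 29/2 → sign +
step 2: pivot 815/116 → sign +
step 3: pivot 72/163 → sign +
step 4: pivot 1/40 → sign +
signature = (4, 1, 0)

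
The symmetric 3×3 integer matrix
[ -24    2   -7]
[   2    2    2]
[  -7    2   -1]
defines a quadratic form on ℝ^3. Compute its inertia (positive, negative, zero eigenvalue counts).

step 0: pivot -24 → sign −
step 1: pivot 13/6 → sign +
step 2: pivot 3/26 → sign +
signature = (2, 1, 0)

Answer: (2, 1, 0)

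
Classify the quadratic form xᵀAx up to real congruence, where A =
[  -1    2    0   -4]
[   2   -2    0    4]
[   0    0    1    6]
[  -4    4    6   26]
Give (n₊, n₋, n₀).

Answer: (2, 2, 0)

Derivation:
step 0: pivot -1 → sign −
step 1: pivot 2 → sign +
step 2: pivot 1 → sign +
step 3: pivot -2 → sign −
signature = (2, 2, 0)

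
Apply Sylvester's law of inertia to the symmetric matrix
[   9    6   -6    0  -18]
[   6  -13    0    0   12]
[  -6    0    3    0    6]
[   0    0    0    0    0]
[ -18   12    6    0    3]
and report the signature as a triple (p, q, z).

Answer: (2, 2, 1)

Derivation:
step 0: pivot 9 → sign +
step 1: pivot -17 → sign −
step 2: pivot -1/17 → sign −
step 3: pivot 3 → sign +
step 4: row/col 4 already zero → sign 0
signature = (2, 2, 1)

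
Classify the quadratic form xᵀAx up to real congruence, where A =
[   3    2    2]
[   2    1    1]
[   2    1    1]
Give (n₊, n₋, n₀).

Answer: (1, 1, 1)

Derivation:
step 0: pivot 3 → sign +
step 1: pivot -1/3 → sign −
step 2: row/col 2 already zero → sign 0
signature = (1, 1, 1)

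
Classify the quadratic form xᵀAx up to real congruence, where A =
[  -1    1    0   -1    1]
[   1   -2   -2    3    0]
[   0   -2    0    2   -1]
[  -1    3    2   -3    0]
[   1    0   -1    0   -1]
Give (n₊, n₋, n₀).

step 0: pivot -1 → sign −
step 1: pivot -1 → sign −
step 2: pivot 4 → sign +
step 3: pivot 1 → sign +
step 4: pivot -3/2 → sign −
signature = (2, 3, 0)

Answer: (2, 3, 0)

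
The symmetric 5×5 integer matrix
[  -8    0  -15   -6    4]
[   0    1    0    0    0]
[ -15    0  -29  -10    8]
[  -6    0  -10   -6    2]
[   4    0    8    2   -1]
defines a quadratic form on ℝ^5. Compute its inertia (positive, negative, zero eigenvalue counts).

step 0: pivot -8 → sign −
step 1: pivot 1 → sign +
step 2: pivot -7/8 → sign −
step 3: pivot 2/7 → sign +
step 4: pivot 1 → sign +
signature = (3, 2, 0)

Answer: (3, 2, 0)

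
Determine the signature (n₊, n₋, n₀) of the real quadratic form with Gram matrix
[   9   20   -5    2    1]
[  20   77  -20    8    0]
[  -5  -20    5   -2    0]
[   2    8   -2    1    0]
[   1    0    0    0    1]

step 0: pivot 9 → sign +
step 1: pivot 293/9 → sign +
step 2: pivot -60/293 → sign −
step 3: pivot 1/5 → sign +
step 4: pivot 3/4 → sign +
signature = (4, 1, 0)

Answer: (4, 1, 0)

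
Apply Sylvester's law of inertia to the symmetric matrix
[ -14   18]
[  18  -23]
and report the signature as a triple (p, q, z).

step 0: pivot -14 → sign −
step 1: pivot 1/7 → sign +
signature = (1, 1, 0)

Answer: (1, 1, 0)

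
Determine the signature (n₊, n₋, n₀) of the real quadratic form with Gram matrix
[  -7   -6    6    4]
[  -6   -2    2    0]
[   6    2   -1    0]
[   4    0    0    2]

step 0: pivot -7 → sign −
step 1: pivot 22/7 → sign +
step 2: pivot 1 → sign +
step 3: pivot 6/11 → sign +
signature = (3, 1, 0)

Answer: (3, 1, 0)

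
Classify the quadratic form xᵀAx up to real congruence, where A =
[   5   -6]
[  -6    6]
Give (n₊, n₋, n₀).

Answer: (1, 1, 0)

Derivation:
step 0: pivot 5 → sign +
step 1: pivot -6/5 → sign −
signature = (1, 1, 0)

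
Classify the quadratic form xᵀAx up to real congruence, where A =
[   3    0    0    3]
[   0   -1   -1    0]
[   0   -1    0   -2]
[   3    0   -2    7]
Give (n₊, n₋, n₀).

step 0: pivot 3 → sign +
step 1: pivot -1 → sign −
step 2: pivot 1 → sign +
step 3: row/col 3 already zero → sign 0
signature = (2, 1, 1)

Answer: (2, 1, 1)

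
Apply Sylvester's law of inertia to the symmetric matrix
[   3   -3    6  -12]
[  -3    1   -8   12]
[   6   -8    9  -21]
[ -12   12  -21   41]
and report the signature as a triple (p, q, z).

Answer: (2, 2, 0)

Derivation:
step 0: pivot 3 → sign +
step 1: pivot -2 → sign −
step 2: pivot -1 → sign −
step 3: pivot 2 → sign +
signature = (2, 2, 0)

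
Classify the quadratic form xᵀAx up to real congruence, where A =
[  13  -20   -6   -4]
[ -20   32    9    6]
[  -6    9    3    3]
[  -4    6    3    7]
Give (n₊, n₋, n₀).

step 0: pivot 13 → sign +
step 1: pivot 16/13 → sign +
step 2: pivot 3/16 → sign +
step 3: pivot -1 → sign −
signature = (3, 1, 0)

Answer: (3, 1, 0)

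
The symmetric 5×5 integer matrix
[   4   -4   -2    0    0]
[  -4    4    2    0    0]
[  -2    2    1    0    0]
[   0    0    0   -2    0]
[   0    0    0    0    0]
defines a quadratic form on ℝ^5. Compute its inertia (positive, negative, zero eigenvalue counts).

Answer: (1, 1, 3)

Derivation:
step 0: pivot 4 → sign +
step 1: pivot -2 → sign −
step 2: row/col 2 already zero → sign 0
step 3: row/col 3 already zero → sign 0
step 4: row/col 4 already zero → sign 0
signature = (1, 1, 3)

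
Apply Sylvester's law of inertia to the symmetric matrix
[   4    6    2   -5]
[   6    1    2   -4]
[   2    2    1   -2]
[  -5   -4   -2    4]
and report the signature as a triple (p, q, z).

step 0: pivot 4 → sign +
step 1: pivot -8 → sign −
step 2: pivot 1/8 → sign +
step 3: pivot -3/4 → sign −
signature = (2, 2, 0)

Answer: (2, 2, 0)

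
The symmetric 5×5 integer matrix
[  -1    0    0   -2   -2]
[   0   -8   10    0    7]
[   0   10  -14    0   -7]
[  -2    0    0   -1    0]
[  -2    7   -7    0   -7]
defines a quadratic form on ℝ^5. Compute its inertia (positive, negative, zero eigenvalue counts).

Answer: (1, 4, 0)

Derivation:
step 0: pivot -1 → sign −
step 1: pivot -8 → sign −
step 2: pivot -3/2 → sign −
step 3: pivot 3 → sign +
step 4: pivot -1/6 → sign −
signature = (1, 4, 0)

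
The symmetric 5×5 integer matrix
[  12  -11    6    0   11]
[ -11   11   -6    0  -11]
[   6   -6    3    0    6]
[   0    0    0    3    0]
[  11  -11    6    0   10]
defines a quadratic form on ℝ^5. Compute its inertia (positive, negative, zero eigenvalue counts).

Answer: (3, 2, 0)

Derivation:
step 0: pivot 12 → sign +
step 1: pivot 11/12 → sign +
step 2: pivot -3/11 → sign −
step 3: pivot 3 → sign +
step 4: pivot -1 → sign −
signature = (3, 2, 0)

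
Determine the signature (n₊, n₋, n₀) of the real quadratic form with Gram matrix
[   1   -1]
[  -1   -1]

Answer: (1, 1, 0)

Derivation:
step 0: pivot 1 → sign +
step 1: pivot -2 → sign −
signature = (1, 1, 0)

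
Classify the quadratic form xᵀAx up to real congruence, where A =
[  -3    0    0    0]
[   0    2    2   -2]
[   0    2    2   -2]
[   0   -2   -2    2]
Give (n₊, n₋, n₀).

Answer: (1, 1, 2)

Derivation:
step 0: pivot -3 → sign −
step 1: pivot 2 → sign +
step 2: row/col 2 already zero → sign 0
step 3: row/col 3 already zero → sign 0
signature = (1, 1, 2)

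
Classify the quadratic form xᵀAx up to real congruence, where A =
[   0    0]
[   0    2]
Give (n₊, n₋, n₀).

step 0: pivot 2 → sign +
step 1: row/col 1 already zero → sign 0
signature = (1, 0, 1)

Answer: (1, 0, 1)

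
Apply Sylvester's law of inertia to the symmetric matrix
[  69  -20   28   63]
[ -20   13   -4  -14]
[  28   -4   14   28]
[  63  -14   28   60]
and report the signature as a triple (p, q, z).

Answer: (3, 1, 0)

Derivation:
step 0: pivot 69 → sign +
step 1: pivot 497/69 → sign +
step 2: pivot 2/7 → sign +
step 3: pivot -3/71 → sign −
signature = (3, 1, 0)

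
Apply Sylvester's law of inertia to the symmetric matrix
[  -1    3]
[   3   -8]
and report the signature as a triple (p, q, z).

Answer: (1, 1, 0)

Derivation:
step 0: pivot -1 → sign −
step 1: pivot 1 → sign +
signature = (1, 1, 0)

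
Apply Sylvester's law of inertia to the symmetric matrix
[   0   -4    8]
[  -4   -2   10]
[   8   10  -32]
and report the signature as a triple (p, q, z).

step 0: pivot -2 → sign −
step 1: pivot 8 → sign +
step 2: row/col 2 already zero → sign 0
signature = (1, 1, 1)

Answer: (1, 1, 1)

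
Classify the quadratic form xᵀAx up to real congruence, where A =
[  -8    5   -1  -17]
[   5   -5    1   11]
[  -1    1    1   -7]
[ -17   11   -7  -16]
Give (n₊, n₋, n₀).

Answer: (2, 2, 0)

Derivation:
step 0: pivot -8 → sign −
step 1: pivot -15/8 → sign −
step 2: pivot 6/5 → sign +
step 3: pivot 1 → sign +
signature = (2, 2, 0)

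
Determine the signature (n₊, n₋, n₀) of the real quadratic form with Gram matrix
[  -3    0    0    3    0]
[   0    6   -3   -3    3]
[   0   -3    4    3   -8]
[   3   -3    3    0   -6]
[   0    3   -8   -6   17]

Answer: (3, 2, 0)

Derivation:
step 0: pivot -3 → sign −
step 1: pivot 6 → sign +
step 2: pivot 5/2 → sign +
step 3: pivot 3/5 → sign +
step 4: pivot -2 → sign −
signature = (3, 2, 0)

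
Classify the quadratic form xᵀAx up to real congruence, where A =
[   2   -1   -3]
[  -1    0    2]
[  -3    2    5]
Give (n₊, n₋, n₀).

Answer: (2, 1, 0)

Derivation:
step 0: pivot 2 → sign +
step 1: pivot -1/2 → sign −
step 2: pivot 1 → sign +
signature = (2, 1, 0)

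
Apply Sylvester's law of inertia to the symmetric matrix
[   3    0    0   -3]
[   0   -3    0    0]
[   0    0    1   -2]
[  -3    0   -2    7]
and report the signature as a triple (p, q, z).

Answer: (2, 1, 1)

Derivation:
step 0: pivot 3 → sign +
step 1: pivot -3 → sign −
step 2: pivot 1 → sign +
step 3: row/col 3 already zero → sign 0
signature = (2, 1, 1)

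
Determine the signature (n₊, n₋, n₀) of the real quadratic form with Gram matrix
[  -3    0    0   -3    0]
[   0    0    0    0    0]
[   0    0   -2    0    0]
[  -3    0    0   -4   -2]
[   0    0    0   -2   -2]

step 0: pivot -3 → sign −
step 1: pivot -2 → sign −
step 2: pivot -1 → sign −
step 3: pivot 2 → sign +
step 4: row/col 4 already zero → sign 0
signature = (1, 3, 1)

Answer: (1, 3, 1)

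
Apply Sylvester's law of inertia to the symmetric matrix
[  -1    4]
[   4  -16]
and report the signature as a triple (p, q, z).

Answer: (0, 1, 1)

Derivation:
step 0: pivot -1 → sign −
step 1: row/col 1 already zero → sign 0
signature = (0, 1, 1)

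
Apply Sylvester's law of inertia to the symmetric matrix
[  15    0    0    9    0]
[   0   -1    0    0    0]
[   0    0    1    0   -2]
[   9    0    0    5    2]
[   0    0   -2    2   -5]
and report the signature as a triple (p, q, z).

step 0: pivot 15 → sign +
step 1: pivot -1 → sign −
step 2: pivot 1 → sign +
step 3: pivot -2/5 → sign −
step 4: pivot 1 → sign +
signature = (3, 2, 0)

Answer: (3, 2, 0)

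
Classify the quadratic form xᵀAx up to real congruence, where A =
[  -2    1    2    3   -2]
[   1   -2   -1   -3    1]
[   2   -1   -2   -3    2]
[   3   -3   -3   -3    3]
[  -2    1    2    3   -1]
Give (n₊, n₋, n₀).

step 0: pivot -2 → sign −
step 1: pivot -3/2 → sign −
step 2: pivot 3 → sign +
step 3: pivot 1 → sign +
step 4: row/col 4 already zero → sign 0
signature = (2, 2, 1)

Answer: (2, 2, 1)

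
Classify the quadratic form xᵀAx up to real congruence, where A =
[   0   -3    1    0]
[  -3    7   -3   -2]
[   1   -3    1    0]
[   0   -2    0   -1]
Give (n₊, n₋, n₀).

Answer: (2, 2, 0)

Derivation:
step 0: pivot 7 → sign +
step 1: pivot -9/7 → sign −
step 2: pivot -2/9 → sign −
step 3: pivot 1 → sign +
signature = (2, 2, 0)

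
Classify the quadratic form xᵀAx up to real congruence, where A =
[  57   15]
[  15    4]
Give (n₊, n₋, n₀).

Answer: (2, 0, 0)

Derivation:
step 0: pivot 57 → sign +
step 1: pivot 1/19 → sign +
signature = (2, 0, 0)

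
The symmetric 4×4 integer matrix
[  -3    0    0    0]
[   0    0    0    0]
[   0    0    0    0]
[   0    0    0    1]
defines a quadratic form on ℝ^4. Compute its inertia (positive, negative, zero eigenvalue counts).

Answer: (1, 1, 2)

Derivation:
step 0: pivot -3 → sign −
step 1: pivot 1 → sign +
step 2: row/col 2 already zero → sign 0
step 3: row/col 3 already zero → sign 0
signature = (1, 1, 2)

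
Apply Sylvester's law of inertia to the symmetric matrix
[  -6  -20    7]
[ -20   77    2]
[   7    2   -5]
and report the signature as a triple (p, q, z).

Answer: (1, 2, 0)

Derivation:
step 0: pivot -6 → sign −
step 1: pivot 431/3 → sign +
step 2: pivot -1/862 → sign −
signature = (1, 2, 0)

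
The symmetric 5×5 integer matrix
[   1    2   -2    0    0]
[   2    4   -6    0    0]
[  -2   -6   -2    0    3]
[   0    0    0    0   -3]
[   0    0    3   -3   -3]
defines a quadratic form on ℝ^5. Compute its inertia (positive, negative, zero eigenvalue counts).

step 0: pivot 1 → sign +
step 1: pivot -6 → sign −
step 2: pivot 2/3 → sign +
step 3: pivot -3 → sign −
step 4: pivot 3 → sign +
signature = (3, 2, 0)

Answer: (3, 2, 0)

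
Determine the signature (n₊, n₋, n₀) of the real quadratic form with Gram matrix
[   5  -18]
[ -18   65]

step 0: pivot 5 → sign +
step 1: pivot 1/5 → sign +
signature = (2, 0, 0)

Answer: (2, 0, 0)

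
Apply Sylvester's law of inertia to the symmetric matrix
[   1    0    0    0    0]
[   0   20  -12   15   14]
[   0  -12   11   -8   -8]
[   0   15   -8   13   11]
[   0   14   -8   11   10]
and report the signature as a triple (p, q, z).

step 0: pivot 1 → sign +
step 1: pivot 20 → sign +
step 2: pivot 19/5 → sign +
step 3: pivot 113/76 → sign +
step 4: pivot 6/113 → sign +
signature = (5, 0, 0)

Answer: (5, 0, 0)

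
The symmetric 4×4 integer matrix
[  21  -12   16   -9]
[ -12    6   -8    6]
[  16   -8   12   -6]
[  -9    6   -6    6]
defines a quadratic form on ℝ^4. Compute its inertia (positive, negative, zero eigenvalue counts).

step 0: pivot 21 → sign +
step 1: pivot -6/7 → sign −
step 2: pivot 4/3 → sign +
step 3: row/col 3 already zero → sign 0
signature = (2, 1, 1)

Answer: (2, 1, 1)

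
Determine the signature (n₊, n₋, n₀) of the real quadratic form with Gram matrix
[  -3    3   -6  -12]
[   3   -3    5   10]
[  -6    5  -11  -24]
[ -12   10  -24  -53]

Answer: (1, 3, 0)

Derivation:
step 0: pivot -3 → sign −
step 1: pivot 1 → sign +
step 2: pivot -1 → sign −
step 3: pivot -1 → sign −
signature = (1, 3, 0)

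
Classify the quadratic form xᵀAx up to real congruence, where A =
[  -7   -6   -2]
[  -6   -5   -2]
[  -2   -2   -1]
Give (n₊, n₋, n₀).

Answer: (1, 2, 0)

Derivation:
step 0: pivot -7 → sign −
step 1: pivot 1/7 → sign +
step 2: pivot -1 → sign −
signature = (1, 2, 0)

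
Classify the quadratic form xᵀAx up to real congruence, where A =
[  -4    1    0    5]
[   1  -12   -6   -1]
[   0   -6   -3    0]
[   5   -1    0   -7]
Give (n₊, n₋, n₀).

step 0: pivot -4 → sign −
step 1: pivot -47/4 → sign −
step 2: pivot 3/47 → sign +
step 3: pivot -1 → sign −
signature = (1, 3, 0)

Answer: (1, 3, 0)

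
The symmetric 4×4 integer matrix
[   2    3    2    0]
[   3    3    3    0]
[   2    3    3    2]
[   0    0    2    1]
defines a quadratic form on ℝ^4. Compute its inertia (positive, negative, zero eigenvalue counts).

Answer: (2, 2, 0)

Derivation:
step 0: pivot 2 → sign +
step 1: pivot -3/2 → sign −
step 2: pivot 1 → sign +
step 3: pivot -3 → sign −
signature = (2, 2, 0)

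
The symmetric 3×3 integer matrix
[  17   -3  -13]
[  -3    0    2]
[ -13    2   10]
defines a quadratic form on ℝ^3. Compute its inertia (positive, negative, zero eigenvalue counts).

step 0: pivot 17 → sign +
step 1: pivot -9/17 → sign −
step 2: pivot 2/9 → sign +
signature = (2, 1, 0)

Answer: (2, 1, 0)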